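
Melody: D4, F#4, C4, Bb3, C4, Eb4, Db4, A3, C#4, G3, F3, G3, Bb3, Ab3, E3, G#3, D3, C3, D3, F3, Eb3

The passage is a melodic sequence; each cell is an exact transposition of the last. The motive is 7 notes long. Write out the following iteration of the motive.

B2 D#3 A2 G2 A2 C3 Bb2

With a 7-note motive the entries are D4, A3, E3, each down a 4th from the previous.
Statement 4 starts on B2 and keeps the same exact contour: B2 D#3 A2 G2 A2 C3 Bb2.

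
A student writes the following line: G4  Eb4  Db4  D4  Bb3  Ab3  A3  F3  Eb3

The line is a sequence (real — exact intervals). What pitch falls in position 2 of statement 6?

The unit is 3 notes. Position-2 pitches of the 3 shown cells: Eb4, Bb3, F3.
Each moves down a 4th. Continuing: C3 → G2 → D2.

D2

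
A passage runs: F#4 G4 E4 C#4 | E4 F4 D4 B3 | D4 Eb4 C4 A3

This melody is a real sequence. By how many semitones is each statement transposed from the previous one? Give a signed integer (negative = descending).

-2

Taking 4-note groups, the heads are F#4, E4, D4: the pattern moves down a 2nd.
F#4→E4 is 64 − 66 = -2 semitones.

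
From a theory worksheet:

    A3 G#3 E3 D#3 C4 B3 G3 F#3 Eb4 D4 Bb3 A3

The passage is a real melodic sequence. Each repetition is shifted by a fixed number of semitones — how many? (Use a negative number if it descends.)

The 4-note cells begin on A3, C4, Eb4 — each up a 3rd from the last.
A3→C4 is 60 − 57 = 3 semitones.

3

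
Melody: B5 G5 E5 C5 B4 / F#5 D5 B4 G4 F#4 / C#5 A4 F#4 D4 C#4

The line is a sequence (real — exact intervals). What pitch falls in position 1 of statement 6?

A#3

With 5-note cells, note 1 of each statement runs B5, F#5, C#5.
Extending down a 4th: G#4 → D#4 → A#3.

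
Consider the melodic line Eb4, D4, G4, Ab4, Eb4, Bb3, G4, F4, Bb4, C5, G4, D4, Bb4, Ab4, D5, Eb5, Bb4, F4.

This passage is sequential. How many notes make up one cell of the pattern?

6

18 notes total. Splitting into 3 groups of 6:
Eb4 D4 G4 Ab4 Eb4 Bb3 | G4 F4 Bb4 C5 G4 D4 | Bb4 Ab4 D5 Eb5 Bb4 F4
Each cell is the previous one up a 3rd — so the unit is 6 notes.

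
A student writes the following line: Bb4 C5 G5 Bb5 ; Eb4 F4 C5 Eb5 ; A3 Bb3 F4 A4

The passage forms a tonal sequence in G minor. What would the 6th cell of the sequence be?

With a 4-note motive the entries are Bb4, Eb4, A3, each down a 5th from the previous.
Continuing the starts: D3 → G2 → C2.
Statement 6 starts on C2 and keeps the same diatonic contour: C2 D2 A2 C3.

C2 D2 A2 C3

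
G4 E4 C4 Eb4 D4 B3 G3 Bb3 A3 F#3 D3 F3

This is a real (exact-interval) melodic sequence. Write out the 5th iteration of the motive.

B2 G#2 E2 G2

Unit = 4 notes; the statements start on G4, D4, A3, moving down a 4th each time.
Continuing the starts: E3 → B2.
Statement 5 starts on B2 and keeps the same exact contour: B2 G#2 E2 G2.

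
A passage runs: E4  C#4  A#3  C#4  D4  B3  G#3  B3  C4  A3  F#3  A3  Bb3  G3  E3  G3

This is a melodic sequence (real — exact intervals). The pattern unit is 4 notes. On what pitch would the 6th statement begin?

Gb3

The 4-note cells begin on E4, D4, C4, Bb3 — each down a 2nd from the last.
Continuing: Ab3 → Gb3. Statement 6 starts on Gb3.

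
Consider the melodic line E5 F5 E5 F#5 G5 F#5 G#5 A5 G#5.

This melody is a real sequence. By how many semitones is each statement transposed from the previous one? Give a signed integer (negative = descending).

The 3-note cells begin on E5, F#5, G#5 — each up a 2nd from the last.
E5→F#5 is 78 − 76 = 2 semitones.

2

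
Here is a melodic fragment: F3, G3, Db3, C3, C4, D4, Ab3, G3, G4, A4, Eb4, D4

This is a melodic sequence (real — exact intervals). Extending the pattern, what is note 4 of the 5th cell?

E5

The unit is 4 notes. Position-4 pitches of the 3 shown cells: C3, G3, D4.
Each moves up a 5th. Continuing: A4 → E5.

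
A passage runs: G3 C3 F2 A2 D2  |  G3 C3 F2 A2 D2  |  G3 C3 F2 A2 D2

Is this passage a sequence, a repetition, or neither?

repetition

Each 5-note cell is identical (G3 C3 F2 A2 D2), restated at the same pitch.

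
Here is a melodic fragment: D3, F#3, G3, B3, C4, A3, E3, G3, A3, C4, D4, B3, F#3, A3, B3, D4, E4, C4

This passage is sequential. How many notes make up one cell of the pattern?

18 notes total. Splitting into 3 groups of 6:
D3 F#3 G3 B3 C4 A3 | E3 G3 A3 C4 D4 B3 | F#3 A3 B3 D4 E4 C4
Every group is a transposition up a 2nd of the one before; no shorter unit works.

6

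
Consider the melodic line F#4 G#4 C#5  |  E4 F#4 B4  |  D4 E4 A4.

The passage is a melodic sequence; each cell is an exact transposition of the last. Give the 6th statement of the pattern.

With a 3-note motive the entries are F#4, E4, D4, each down a 2nd from the previous.
Continuing the starts: C4 → Bb3 → Ab3.
From Ab3 the exact shape gives Ab3 Bb3 Eb4.

Ab3 Bb3 Eb4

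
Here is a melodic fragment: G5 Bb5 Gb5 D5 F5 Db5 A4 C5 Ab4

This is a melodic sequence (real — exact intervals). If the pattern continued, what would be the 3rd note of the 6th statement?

F3

Grouping in 3s, the 3rd note of each cell is Gb5, Db5, Ab4.
Each moves down a 4th. Continuing: Eb4 → Bb3 → F3.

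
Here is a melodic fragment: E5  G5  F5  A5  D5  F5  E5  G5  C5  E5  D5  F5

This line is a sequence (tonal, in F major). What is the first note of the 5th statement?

Taking 4-note groups, the heads are E5, D5, C5: the pattern moves down a 2nd.
Extending the heads down a 2nd: Bb4 → A4.

A4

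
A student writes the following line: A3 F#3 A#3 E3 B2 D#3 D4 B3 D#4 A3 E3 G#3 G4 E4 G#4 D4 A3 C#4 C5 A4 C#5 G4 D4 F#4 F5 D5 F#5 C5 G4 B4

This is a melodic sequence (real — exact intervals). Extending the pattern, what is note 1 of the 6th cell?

Bb5

With 6-note cells, note 1 of each statement runs A3, D4, G4, C5, F5.
One more up a 4th gives Bb5.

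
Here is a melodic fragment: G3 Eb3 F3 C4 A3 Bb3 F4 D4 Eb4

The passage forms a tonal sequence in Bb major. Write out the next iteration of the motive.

With a 3-note motive the entries are G3, C4, F4, each up a 4th from the previous.
Statement 4 starts on Bb4 and keeps the same diatonic contour: Bb4 G4 A4.

Bb4 G4 A4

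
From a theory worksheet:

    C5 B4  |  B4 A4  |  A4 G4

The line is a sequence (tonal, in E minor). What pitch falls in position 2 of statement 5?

E4

The unit is 2 notes. Position-2 pitches of the 3 shown cells: B4, A4, G4.
Extending down a 2nd: F#4 → E4.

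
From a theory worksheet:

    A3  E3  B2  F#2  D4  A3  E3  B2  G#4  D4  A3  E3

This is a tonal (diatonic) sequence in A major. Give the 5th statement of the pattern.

With a 4-note motive the entries are A3, D4, G#4, each up a 4th from the previous.
Continuing the starts: C#5 → F#5.
From F#5 the diatonic shape gives F#5 C#5 G#4 D4.

F#5 C#5 G#4 D4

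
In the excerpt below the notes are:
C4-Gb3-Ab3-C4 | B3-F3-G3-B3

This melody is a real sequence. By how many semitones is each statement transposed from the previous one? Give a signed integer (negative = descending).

Taking 4-note groups, the heads are C4, B3: the pattern moves down a 2nd.
Counting half-steps from C4 to B3: -1.

-1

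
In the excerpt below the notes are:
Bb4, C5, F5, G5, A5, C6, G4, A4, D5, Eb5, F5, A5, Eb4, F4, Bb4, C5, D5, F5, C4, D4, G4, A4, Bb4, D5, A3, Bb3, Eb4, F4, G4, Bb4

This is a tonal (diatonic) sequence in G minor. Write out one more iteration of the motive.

Unit = 6 notes; the statements start on Bb4, G4, Eb4, C4, A3, moving down a 3rd each time.
From F3 the diatonic shape gives F3 G3 C4 D4 Eb4 G4.

F3 G3 C4 D4 Eb4 G4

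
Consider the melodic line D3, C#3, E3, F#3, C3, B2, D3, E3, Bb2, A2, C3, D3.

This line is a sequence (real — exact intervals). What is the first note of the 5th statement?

Gb2

Unit = 4 notes; the statements start on D3, C3, Bb2, moving down a 2nd each time.
Extending the heads down a 2nd: Ab2 → Gb2.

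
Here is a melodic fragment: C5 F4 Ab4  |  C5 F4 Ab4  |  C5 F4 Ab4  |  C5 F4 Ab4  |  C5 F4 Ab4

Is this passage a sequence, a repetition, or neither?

Each 3-note cell is identical (C5 F4 Ab4), restated at the same pitch.

repetition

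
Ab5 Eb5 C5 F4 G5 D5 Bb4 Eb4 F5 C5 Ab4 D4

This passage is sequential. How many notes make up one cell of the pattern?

4

Try groups of 4 (3 cells in 12 notes):
Ab5 Eb5 C5 F4 | G5 D5 Bb4 Eb4 | F5 C5 Ab4 D4
Every group is a transposition down a 2nd of the one before; no shorter unit works.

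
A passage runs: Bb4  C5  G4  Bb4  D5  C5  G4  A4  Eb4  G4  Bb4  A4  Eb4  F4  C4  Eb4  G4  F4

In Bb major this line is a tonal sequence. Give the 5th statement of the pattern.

A3 Bb3 F3 A3 C4 Bb3

Taking 6-note groups, the heads are Bb4, G4, Eb4: the pattern moves down a 3rd.
Extending down a 3rd: C4 → A3.
From A3 the diatonic shape gives A3 Bb3 F3 A3 C4 Bb3.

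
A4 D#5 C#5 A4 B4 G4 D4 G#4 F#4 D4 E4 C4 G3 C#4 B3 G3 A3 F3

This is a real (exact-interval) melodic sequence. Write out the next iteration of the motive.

C3 F#3 E3 C3 D3 Bb2

With a 6-note motive the entries are A4, D4, G3, each down a 5th from the previous.
From C3 the exact shape gives C3 F#3 E3 C3 D3 Bb2.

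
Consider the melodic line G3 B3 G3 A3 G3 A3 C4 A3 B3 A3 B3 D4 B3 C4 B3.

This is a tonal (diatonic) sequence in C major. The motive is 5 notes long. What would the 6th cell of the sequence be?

The 5-note cells begin on G3, A3, B3 — each up a 2nd from the last.
Extending up a 2nd: C4 → D4 → E4.
Statement 6 starts on E4 and keeps the same diatonic contour: E4 G4 E4 F4 E4.

E4 G4 E4 F4 E4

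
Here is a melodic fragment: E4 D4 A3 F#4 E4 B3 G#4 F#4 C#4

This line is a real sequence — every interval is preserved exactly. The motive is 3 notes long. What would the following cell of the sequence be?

A#4 G#4 D#4

The 3-note cells begin on E4, F#4, G#4 — each up a 2nd from the last.
So cell 4 is A#4 G#4 D#4.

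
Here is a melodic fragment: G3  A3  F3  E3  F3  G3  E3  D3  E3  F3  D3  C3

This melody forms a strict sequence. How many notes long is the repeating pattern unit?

4

12 notes total. Splitting into 3 groups of 4:
G3 A3 F3 E3 | F3 G3 E3 D3 | E3 F3 D3 C3
Every group is a transposition down a 2nd of the one before; no shorter unit works.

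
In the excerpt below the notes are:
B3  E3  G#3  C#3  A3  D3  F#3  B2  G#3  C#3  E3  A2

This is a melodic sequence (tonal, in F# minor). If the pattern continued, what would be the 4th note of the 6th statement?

The unit is 4 notes. Position-4 pitches of the 3 shown cells: C#3, B2, A2.
Each moves down a 2nd. Continuing: G#2 → F#2 → E2.

E2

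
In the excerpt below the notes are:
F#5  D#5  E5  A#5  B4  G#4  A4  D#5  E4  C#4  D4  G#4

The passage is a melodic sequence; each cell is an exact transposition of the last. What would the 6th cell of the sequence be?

G2 E2 F2 B2

With a 4-note motive the entries are F#5, B4, E4, each down a 5th from the previous.
Extending down a 5th: A3 → D3 → G2.
Statement 6 starts on G2 and keeps the same exact contour: G2 E2 F2 B2.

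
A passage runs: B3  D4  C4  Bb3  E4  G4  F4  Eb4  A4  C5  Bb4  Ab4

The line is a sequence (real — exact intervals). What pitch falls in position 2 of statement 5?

With 4-note cells, note 2 of each statement runs D4, G4, C5.
Extending up a 4th: F5 → Bb5.

Bb5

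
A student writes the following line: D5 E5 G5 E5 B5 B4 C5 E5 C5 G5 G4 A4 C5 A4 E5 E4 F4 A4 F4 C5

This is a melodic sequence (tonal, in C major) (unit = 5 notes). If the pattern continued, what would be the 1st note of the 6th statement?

A3

With 5-note cells, note 1 of each statement runs D5, B4, G4, E4.
Each moves down a 3rd. Continuing: C4 → A3.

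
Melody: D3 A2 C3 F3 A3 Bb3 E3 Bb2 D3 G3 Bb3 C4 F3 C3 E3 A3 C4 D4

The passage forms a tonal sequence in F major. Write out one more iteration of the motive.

G3 D3 F3 Bb3 D4 E4

With a 6-note motive the entries are D3, E3, F3, each up a 2nd from the previous.
So cell 4 is G3 D3 F3 Bb3 D4 E4.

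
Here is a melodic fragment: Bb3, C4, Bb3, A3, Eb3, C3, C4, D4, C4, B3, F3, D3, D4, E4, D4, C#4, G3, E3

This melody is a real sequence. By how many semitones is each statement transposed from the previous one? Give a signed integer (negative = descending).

2

With a 6-note motive the entries are Bb3, C4, D4, each up a 2nd from the previous.
Bb3→C4 is 60 − 58 = 2 semitones.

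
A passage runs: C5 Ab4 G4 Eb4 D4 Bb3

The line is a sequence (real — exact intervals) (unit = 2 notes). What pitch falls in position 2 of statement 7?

The unit is 2 notes. Position-2 pitches of the 3 shown cells: Ab4, Eb4, Bb3.
Each moves down a 4th. Continuing: F3 → C3 → G2 → D2.

D2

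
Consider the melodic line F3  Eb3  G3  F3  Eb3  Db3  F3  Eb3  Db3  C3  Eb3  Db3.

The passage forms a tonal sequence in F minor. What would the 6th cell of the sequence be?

The 4-note cells begin on F3, Eb3, Db3 — each down a 2nd from the last.
Extending down a 2nd: C3 → Bb2 → Ab2.
So cell 6 is Ab2 G2 Bb2 Ab2.

Ab2 G2 Bb2 Ab2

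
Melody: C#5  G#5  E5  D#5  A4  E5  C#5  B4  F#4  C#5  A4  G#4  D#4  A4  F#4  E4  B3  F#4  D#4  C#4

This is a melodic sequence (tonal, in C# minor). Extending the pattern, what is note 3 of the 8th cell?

With 4-note cells, note 3 of each statement runs E5, C#5, A4, F#4, D#4.
Carrying that down a 3rd forward: B3 → G#3 → E3.

E3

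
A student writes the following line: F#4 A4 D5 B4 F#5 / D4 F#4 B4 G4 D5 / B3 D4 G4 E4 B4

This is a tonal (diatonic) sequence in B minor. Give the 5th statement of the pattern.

Taking 5-note groups, the heads are F#4, D4, B3: the pattern moves down a 3rd.
Carrying on: G3 → E3.
So cell 5 is E3 G3 C#4 A3 E4.

E3 G3 C#4 A3 E4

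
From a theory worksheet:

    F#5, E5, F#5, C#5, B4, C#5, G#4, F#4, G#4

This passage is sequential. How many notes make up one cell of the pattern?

3

Try groups of 3 (3 cells in 9 notes):
F#5 E5 F#5 | C#5 B4 C#5 | G#4 F#4 G#4
Every group is a transposition down a 4th of the one before; no shorter unit works.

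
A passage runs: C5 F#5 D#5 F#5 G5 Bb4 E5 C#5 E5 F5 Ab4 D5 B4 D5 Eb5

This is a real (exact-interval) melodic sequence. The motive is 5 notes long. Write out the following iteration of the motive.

Gb4 C5 A4 C5 Db5

Taking 5-note groups, the heads are C5, Bb4, Ab4: the pattern moves down a 2nd.
From Gb4 the exact shape gives Gb4 C5 A4 C5 Db5.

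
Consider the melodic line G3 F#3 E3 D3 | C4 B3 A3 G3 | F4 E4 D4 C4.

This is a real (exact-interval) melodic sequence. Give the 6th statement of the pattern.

Ab5 G5 F5 Eb5

Taking 4-note groups, the heads are G3, C4, F4: the pattern moves up a 4th.
Extending up a 4th: Bb4 → Eb5 → Ab5.
From Ab5 the exact shape gives Ab5 G5 F5 Eb5.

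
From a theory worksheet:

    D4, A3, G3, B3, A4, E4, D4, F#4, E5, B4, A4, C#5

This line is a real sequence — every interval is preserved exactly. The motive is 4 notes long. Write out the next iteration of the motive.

B5 F#5 E5 G#5

Taking 4-note groups, the heads are D4, A4, E5: the pattern moves up a 5th.
So cell 4 is B5 F#5 E5 G#5.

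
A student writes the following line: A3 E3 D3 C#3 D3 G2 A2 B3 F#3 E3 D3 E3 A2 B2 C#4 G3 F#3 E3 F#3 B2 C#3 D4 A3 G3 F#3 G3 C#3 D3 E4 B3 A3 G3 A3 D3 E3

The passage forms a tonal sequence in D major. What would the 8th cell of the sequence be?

A4 E4 D4 C#4 D4 G3 A3

Unit = 7 notes; the statements start on A3, B3, C#4, D4, E4, moving up a 2nd each time.
Continuing the starts: F#4 → G4 → A4.
Statement 8 starts on A4 and keeps the same diatonic contour: A4 E4 D4 C#4 D4 G3 A3.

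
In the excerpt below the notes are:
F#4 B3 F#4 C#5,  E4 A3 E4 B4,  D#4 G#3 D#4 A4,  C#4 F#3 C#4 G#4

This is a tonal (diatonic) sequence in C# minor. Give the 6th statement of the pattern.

A3 D#3 A3 E4

With a 4-note motive the entries are F#4, E4, D#4, C#4, each down a 2nd from the previous.
Continuing the starts: B3 → A3.
From A3 the diatonic shape gives A3 D#3 A3 E4.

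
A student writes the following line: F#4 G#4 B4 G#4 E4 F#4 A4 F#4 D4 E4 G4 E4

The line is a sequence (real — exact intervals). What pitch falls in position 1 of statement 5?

Grouping in 4s, the 1st note of each cell is F#4, E4, D4.
Carrying that down a 2nd forward: C4 → Bb3.

Bb3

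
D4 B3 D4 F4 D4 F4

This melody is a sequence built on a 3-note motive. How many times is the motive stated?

2

6 notes in groups of 3 gives 6/3 = 2 statements.
Starts: D4, F4 — each up a 3rd.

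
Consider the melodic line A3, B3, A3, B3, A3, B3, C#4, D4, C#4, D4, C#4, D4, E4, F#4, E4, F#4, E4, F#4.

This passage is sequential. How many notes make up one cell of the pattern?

18 notes total. Splitting into 3 groups of 6:
A3 B3 A3 B3 A3 B3 | C#4 D4 C#4 D4 C#4 D4 | E4 F#4 E4 F#4 E4 F#4
That's a consistent up a 3rd shift per cell, and no other grouping gives one.

6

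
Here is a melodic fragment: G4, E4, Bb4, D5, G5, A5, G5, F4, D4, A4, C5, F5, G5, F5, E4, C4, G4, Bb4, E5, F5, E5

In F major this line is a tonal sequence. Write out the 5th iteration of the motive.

C4 A3 E4 G4 C5 D5 C5

Unit = 7 notes; the statements start on G4, F4, E4, moving down a 2nd each time.
Carrying on: D4 → C4.
So cell 5 is C4 A3 E4 G4 C5 D5 C5.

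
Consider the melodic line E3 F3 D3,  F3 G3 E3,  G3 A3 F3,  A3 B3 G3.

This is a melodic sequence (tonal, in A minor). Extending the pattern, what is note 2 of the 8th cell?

F4

Grouping in 3s, the 2nd note of each cell is F3, G3, A3, B3.
Carrying that up a 2nd forward: C4 → D4 → E4 → F4.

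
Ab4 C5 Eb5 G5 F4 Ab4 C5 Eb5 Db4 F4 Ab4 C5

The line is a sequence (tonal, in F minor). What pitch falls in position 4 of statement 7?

Bb3

The unit is 4 notes. Position-4 pitches of the 3 shown cells: G5, Eb5, C5.
Each moves down a 3rd. Continuing: Ab4 → F4 → Db4 → Bb3.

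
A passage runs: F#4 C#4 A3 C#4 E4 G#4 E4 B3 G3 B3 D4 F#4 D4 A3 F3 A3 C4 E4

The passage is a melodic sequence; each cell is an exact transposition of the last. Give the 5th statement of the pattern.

Bb3 F3 Db3 F3 Ab3 C4

Unit = 6 notes; the statements start on F#4, E4, D4, moving down a 2nd each time.
Extending down a 2nd: C4 → Bb3.
So cell 5 is Bb3 F3 Db3 F3 Ab3 C4.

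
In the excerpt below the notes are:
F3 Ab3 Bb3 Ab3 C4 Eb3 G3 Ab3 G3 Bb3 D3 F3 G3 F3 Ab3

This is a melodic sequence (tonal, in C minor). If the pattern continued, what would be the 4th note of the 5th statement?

Grouping in 5s, the 4th note of each cell is Ab3, G3, F3.
Each moves down a 2nd. Continuing: Eb3 → D3.

D3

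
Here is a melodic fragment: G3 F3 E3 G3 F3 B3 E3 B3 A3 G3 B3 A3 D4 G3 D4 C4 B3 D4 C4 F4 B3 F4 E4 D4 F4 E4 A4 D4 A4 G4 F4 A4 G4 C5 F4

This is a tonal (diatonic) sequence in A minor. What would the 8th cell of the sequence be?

Unit = 7 notes; the statements start on G3, B3, D4, F4, A4, moving up a 3rd each time.
Carrying on: C5 → E5 → G5.
Statement 8 starts on G5 and keeps the same diatonic contour: G5 F5 E5 G5 F5 B5 E5.

G5 F5 E5 G5 F5 B5 E5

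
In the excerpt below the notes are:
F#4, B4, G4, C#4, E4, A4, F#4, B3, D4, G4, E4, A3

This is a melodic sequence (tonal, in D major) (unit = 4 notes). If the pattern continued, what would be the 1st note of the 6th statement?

The unit is 4 notes. Position-1 pitches of the 3 shown cells: F#4, E4, D4.
Carrying that down a 2nd forward: C#4 → B3 → A3.

A3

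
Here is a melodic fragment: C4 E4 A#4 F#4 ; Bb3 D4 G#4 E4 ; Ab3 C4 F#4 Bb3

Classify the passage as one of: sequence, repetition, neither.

Note 4 of cell 3 is Bb3; if this were a sequence it would be D4. No unit length gives a consistent transposition pattern.

neither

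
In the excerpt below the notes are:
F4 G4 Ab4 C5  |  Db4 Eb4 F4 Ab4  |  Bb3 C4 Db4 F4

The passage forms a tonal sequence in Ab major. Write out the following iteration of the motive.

Taking 4-note groups, the heads are F4, Db4, Bb3: the pattern moves down a 3rd.
From G3 the diatonic shape gives G3 Ab3 Bb3 Db4.

G3 Ab3 Bb3 Db4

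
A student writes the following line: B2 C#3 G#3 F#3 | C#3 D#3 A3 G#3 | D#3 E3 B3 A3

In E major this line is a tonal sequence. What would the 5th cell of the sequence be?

F#3 G#3 D#4 C#4

Unit = 4 notes; the statements start on B2, C#3, D#3, moving up a 2nd each time.
Extending up a 2nd: E3 → F#3.
So cell 5 is F#3 G#3 D#4 C#4.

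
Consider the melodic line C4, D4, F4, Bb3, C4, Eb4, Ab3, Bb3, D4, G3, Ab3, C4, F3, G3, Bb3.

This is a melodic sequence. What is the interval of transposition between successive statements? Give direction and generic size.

down a 2nd

Unit = 3 notes; the statements start on C4, Bb3, Ab3, G3, F3, moving down a 2nd each time.
C4 to Bb3 is down a 2nd.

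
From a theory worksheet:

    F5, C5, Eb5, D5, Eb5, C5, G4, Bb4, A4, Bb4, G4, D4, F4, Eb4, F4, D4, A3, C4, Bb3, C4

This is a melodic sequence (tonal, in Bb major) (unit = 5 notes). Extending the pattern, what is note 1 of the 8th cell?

F2

The unit is 5 notes. Position-1 pitches of the 4 shown cells: F5, C5, G4, D4.
Carrying that down a 4th forward: A3 → Eb3 → Bb2 → F2.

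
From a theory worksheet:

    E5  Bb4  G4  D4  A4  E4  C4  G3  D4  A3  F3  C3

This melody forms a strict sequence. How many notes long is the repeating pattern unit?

12 notes total. Splitting into 3 groups of 4:
E5 Bb4 G4 D4 | A4 E4 C4 G3 | D4 A3 F3 C3
That's a consistent down a 5th shift per cell, and no other grouping gives one.

4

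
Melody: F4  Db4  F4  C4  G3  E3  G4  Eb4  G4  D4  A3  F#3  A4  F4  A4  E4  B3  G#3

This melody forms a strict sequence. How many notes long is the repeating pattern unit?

There are 18 notes; a 6-note unit gives 3 cells:
F4 Db4 F4 C4 G3 E3 | G4 Eb4 G4 D4 A3 F#3 | A4 F4 A4 E4 B3 G#3
Each cell is the previous one up a 2nd — so the unit is 6 notes.

6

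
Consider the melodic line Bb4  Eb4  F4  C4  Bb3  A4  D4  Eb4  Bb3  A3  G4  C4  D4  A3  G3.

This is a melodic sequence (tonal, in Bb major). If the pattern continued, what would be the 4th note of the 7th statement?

D3

With 5-note cells, note 4 of each statement runs C4, Bb3, A3.
Each moves down a 2nd. Continuing: G3 → F3 → Eb3 → D3.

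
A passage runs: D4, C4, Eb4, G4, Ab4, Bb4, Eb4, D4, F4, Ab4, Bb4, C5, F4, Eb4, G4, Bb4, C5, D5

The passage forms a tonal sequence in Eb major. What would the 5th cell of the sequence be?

Ab4 G4 Bb4 D5 Eb5 F5

With a 6-note motive the entries are D4, Eb4, F4, each up a 2nd from the previous.
Extending up a 2nd: G4 → Ab4.
Statement 5 starts on Ab4 and keeps the same diatonic contour: Ab4 G4 Bb4 D5 Eb5 F5.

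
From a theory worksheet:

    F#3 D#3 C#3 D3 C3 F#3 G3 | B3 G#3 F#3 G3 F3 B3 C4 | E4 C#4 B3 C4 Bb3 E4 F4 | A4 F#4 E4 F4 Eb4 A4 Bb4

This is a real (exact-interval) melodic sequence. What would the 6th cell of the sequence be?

The 7-note cells begin on F#3, B3, E4, A4 — each up a 4th from the last.
Extending up a 4th: D5 → G5.
So cell 6 is G5 E5 D5 Eb5 Db5 G5 Ab5.

G5 E5 D5 Eb5 Db5 G5 Ab5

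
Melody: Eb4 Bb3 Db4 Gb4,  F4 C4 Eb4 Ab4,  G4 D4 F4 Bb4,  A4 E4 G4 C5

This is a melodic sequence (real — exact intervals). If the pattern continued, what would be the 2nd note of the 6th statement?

The unit is 4 notes. Position-2 pitches of the 4 shown cells: Bb3, C4, D4, E4.
Each moves up a 2nd. Continuing: F#4 → G#4.

G#4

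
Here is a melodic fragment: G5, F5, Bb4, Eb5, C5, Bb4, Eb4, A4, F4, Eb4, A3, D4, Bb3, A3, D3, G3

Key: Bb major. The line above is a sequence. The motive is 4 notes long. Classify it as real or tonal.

tonal

Every note is diatonic to Bb major.
Cell 1 has +5 semitones from note 3 to 4, but cell 2 has +6 — the interval quality changes while the contour stays the same, which is the hallmark of a tonal sequence.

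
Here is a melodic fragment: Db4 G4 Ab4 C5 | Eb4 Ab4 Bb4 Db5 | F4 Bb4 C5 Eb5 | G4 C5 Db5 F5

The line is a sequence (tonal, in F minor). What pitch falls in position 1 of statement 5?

Grouping in 4s, the 1st note of each cell is Db4, Eb4, F4, G4.
One more up a 2nd gives Ab4.

Ab4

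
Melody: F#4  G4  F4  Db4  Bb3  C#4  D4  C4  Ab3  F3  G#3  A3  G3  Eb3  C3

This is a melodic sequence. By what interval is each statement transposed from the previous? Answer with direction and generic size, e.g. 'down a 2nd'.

The 5-note cells begin on F#4, C#4, G#3 — each down a 4th from the last.
From F#4 to C#4: down a 4th.

down a 4th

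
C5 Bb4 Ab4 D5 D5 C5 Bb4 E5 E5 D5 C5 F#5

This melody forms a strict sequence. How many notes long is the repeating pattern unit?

4

12 notes total. Splitting into 3 groups of 4:
C5 Bb4 Ab4 D5 | D5 C5 Bb4 E5 | E5 D5 C5 F#5
Each cell is the previous one up a 2nd — so the unit is 4 notes.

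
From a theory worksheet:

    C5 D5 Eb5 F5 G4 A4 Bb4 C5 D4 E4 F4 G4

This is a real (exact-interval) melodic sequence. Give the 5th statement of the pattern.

E3 F#3 G3 A3

The 4-note cells begin on C5, G4, D4 — each down a 4th from the last.
Carrying on: A3 → E3.
Statement 5 starts on E3 and keeps the same exact contour: E3 F#3 G3 A3.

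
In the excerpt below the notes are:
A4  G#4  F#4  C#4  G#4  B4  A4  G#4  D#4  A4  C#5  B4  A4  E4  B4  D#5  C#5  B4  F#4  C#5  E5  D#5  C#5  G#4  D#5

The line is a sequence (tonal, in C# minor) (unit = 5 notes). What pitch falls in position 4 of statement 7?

B4

With 5-note cells, note 4 of each statement runs C#4, D#4, E4, F#4, G#4.
Extending up a 2nd: A4 → B4.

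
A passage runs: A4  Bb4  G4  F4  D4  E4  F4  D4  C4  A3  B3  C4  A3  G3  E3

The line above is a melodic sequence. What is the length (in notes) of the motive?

15 notes total. Splitting into 3 groups of 5:
A4 Bb4 G4 F4 D4 | E4 F4 D4 C4 A3 | B3 C4 A3 G3 E3
Every group is a transposition down a 4th of the one before; no shorter unit works.

5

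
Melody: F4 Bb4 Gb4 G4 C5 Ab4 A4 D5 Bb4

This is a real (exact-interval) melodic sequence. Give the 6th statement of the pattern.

D#5 G#5 E5

The 3-note cells begin on F4, G4, A4 — each up a 2nd from the last.
Continuing the starts: B4 → C#5 → D#5.
So cell 6 is D#5 G#5 E5.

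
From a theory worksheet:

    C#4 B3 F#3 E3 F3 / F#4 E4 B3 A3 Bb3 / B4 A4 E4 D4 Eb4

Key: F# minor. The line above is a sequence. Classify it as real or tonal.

Each cell has the same semitone pattern (-2, -5, -2, 1) — intervals are preserved exactly.
And F3 lies outside F# minor, so the sequence is real rather than tonal.

real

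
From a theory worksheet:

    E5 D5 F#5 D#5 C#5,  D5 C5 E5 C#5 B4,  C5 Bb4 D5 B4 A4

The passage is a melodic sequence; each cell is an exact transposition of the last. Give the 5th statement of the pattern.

The 5-note cells begin on E5, D5, C5 — each down a 2nd from the last.
Extending down a 2nd: Bb4 → Ab4.
From Ab4 the exact shape gives Ab4 Gb4 Bb4 G4 F4.

Ab4 Gb4 Bb4 G4 F4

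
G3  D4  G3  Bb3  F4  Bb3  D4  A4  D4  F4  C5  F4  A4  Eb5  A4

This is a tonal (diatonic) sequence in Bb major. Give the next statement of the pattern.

Unit = 3 notes; the statements start on G3, Bb3, D4, F4, A4, moving up a 3rd each time.
So cell 6 is C5 G5 C5.

C5 G5 C5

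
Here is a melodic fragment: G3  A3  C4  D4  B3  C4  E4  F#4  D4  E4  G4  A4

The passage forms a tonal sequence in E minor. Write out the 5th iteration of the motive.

With a 4-note motive the entries are G3, B3, D4, each up a 3rd from the previous.
Carrying on: F#4 → A4.
Statement 5 starts on A4 and keeps the same diatonic contour: A4 B4 D5 E5.

A4 B4 D5 E5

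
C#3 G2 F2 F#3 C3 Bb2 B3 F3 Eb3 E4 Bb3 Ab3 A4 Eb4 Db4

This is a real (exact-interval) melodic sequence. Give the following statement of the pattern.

D5 Ab4 Gb4

With a 3-note motive the entries are C#3, F#3, B3, E4, A4, each up a 4th from the previous.
Statement 6 starts on D5 and keeps the same exact contour: D5 Ab4 Gb4.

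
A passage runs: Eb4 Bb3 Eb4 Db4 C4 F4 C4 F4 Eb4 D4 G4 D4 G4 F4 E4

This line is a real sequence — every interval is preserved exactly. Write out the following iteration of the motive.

With a 5-note motive the entries are Eb4, F4, G4, each up a 2nd from the previous.
So cell 4 is A4 E4 A4 G4 F#4.

A4 E4 A4 G4 F#4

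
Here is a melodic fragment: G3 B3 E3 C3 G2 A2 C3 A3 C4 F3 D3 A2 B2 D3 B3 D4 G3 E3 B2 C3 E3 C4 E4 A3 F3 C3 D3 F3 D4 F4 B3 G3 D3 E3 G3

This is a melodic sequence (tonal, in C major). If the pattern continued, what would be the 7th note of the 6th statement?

Grouping in 7s, the 7th note of each cell is C3, D3, E3, F3, G3.
One more up a 2nd gives A3.

A3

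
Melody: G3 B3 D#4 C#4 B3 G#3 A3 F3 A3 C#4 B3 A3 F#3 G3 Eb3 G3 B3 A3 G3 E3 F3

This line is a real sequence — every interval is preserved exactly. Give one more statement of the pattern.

Taking 7-note groups, the heads are G3, F3, Eb3: the pattern moves down a 2nd.
Statement 4 starts on Db3 and keeps the same exact contour: Db3 F3 A3 G3 F3 D3 Eb3.

Db3 F3 A3 G3 F3 D3 Eb3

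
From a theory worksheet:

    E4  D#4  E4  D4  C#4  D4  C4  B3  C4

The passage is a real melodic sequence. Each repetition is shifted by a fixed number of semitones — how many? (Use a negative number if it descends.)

Unit = 3 notes; the statements start on E4, D4, C4, moving down a 2nd each time.
E4 to D4 spans -2 semitones.

-2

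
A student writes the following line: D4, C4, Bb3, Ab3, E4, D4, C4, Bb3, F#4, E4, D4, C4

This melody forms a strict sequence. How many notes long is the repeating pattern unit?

There are 12 notes; a 4-note unit gives 3 cells:
D4 C4 Bb3 Ab3 | E4 D4 C4 Bb3 | F#4 E4 D4 C4
That's a consistent up a 2nd shift per cell, and no other grouping gives one.

4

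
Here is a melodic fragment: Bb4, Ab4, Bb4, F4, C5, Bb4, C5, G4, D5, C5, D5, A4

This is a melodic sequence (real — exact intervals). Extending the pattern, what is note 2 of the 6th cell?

F#5

Grouping in 4s, the 2nd note of each cell is Ab4, Bb4, C5.
Extending up a 2nd: D5 → E5 → F#5.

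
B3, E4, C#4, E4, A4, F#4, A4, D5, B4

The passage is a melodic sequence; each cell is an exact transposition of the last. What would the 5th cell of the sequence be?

G5 C6 A5

With a 3-note motive the entries are B3, E4, A4, each up a 4th from the previous.
Carrying on: D5 → G5.
From G5 the exact shape gives G5 C6 A5.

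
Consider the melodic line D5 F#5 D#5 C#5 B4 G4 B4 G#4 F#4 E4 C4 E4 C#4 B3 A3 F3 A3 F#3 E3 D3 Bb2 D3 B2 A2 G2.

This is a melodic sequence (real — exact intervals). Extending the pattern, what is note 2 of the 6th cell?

G2

With 5-note cells, note 2 of each statement runs F#5, B4, E4, A3, D3.
From D3, down a 5th gives G2.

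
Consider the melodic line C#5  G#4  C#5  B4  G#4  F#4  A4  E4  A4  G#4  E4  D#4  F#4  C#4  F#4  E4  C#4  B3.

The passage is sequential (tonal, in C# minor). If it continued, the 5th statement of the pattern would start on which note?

B3

Unit = 6 notes; the statements start on C#5, A4, F#4, moving down a 3rd each time.
Continuing: D#4 → B3. Statement 5 starts on B3.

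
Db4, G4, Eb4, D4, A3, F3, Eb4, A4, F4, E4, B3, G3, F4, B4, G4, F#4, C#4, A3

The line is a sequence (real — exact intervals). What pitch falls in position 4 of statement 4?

G#4

With 6-note cells, note 4 of each statement runs D4, E4, F#4.
One more up a 2nd gives G#4.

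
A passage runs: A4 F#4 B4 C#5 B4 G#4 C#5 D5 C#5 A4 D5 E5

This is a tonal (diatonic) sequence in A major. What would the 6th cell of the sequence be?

F#5 D5 G#5 A5

The 4-note cells begin on A4, B4, C#5 — each up a 2nd from the last.
Continuing the starts: D5 → E5 → F#5.
So cell 6 is F#5 D5 G#5 A5.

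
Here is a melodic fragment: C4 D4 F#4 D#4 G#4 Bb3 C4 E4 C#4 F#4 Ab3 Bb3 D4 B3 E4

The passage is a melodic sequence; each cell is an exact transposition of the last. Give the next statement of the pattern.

Gb3 Ab3 C4 A3 D4

Unit = 5 notes; the statements start on C4, Bb3, Ab3, moving down a 2nd each time.
So cell 4 is Gb3 Ab3 C4 A3 D4.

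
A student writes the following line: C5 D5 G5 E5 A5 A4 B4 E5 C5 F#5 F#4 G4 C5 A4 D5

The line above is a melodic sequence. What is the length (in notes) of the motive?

There are 15 notes; a 5-note unit gives 3 cells:
C5 D5 G5 E5 A5 | A4 B4 E5 C5 F#5 | F#4 G4 C5 A4 D5
Each cell is the previous one down a 3rd — so the unit is 5 notes.

5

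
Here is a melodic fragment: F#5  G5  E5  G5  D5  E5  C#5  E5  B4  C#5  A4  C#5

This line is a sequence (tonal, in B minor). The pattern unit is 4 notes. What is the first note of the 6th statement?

With a 4-note motive the entries are F#5, D5, B4, each down a 3rd from the previous.
Continuing: G4 → E4 → C#4. Statement 6 starts on C#4.

C#4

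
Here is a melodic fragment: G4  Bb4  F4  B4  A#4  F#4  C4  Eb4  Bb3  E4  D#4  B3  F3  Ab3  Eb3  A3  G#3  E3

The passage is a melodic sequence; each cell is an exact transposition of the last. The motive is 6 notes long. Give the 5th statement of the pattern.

Eb2 Gb2 Db2 G2 F#2 D2

The 6-note cells begin on G4, C4, F3 — each down a 5th from the last.
Continuing the starts: Bb2 → Eb2.
So cell 5 is Eb2 Gb2 Db2 G2 F#2 D2.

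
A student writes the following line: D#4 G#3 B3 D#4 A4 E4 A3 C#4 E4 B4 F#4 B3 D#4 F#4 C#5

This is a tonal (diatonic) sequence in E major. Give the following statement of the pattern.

G#4 C#4 E4 G#4 D#5

Taking 5-note groups, the heads are D#4, E4, F#4: the pattern moves up a 2nd.
From G#4 the diatonic shape gives G#4 C#4 E4 G#4 D#5.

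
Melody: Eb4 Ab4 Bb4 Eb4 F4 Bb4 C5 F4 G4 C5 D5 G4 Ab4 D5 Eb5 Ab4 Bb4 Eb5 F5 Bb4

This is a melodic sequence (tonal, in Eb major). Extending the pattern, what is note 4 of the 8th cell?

The unit is 4 notes. Position-4 pitches of the 5 shown cells: Eb4, F4, G4, Ab4, Bb4.
Extending up a 2nd: C5 → D5 → Eb5.

Eb5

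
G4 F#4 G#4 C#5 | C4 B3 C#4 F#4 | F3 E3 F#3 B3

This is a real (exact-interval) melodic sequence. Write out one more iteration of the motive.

Taking 4-note groups, the heads are G4, C4, F3: the pattern moves down a 5th.
From Bb2 the exact shape gives Bb2 A2 B2 E3.

Bb2 A2 B2 E3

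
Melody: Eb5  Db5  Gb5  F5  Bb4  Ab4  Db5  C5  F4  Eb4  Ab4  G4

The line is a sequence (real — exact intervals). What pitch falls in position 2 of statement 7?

The unit is 4 notes. Position-2 pitches of the 3 shown cells: Db5, Ab4, Eb4.
Each moves down a 4th. Continuing: Bb3 → F3 → C3 → G2.

G2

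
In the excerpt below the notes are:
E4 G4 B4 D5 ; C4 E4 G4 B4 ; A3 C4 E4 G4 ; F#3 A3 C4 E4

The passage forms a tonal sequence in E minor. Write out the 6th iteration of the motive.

B2 D3 F#3 A3

The 4-note cells begin on E4, C4, A3, F#3 — each down a 3rd from the last.
Continuing the starts: D3 → B2.
Statement 6 starts on B2 and keeps the same diatonic contour: B2 D3 F#3 A3.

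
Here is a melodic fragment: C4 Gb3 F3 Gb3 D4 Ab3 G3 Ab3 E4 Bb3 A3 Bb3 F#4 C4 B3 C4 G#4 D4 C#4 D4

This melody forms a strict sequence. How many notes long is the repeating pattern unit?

There are 20 notes; a 4-note unit gives 5 cells:
C4 Gb3 F3 Gb3 | D4 Ab3 G3 Ab3 | E4 Bb3 A3 Bb3 | F#4 C4 B3 C4 | G#4 D4 C#4 D4
Each cell is the previous one up a 2nd — so the unit is 4 notes.

4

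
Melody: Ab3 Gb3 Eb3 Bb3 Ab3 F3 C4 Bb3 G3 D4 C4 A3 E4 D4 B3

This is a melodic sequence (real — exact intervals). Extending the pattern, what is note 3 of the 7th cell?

With 3-note cells, note 3 of each statement runs Eb3, F3, G3, A3, B3.
Extending up a 2nd: C#4 → D#4.

D#4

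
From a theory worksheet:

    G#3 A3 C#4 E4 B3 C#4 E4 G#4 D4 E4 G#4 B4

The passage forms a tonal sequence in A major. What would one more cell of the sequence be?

F#4 G#4 B4 D5

The 4-note cells begin on G#3, B3, D4 — each up a 3rd from the last.
So cell 4 is F#4 G#4 B4 D5.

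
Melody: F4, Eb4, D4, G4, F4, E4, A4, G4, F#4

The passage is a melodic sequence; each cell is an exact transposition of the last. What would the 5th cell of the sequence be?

C#5 B4 A#4

With a 3-note motive the entries are F4, G4, A4, each up a 2nd from the previous.
Carrying on: B4 → C#5.
So cell 5 is C#5 B4 A#4.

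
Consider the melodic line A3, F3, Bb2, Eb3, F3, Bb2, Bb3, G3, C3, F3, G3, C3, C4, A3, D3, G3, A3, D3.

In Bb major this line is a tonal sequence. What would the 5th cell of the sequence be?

Taking 6-note groups, the heads are A3, Bb3, C4: the pattern moves up a 2nd.
Continuing the starts: D4 → Eb4.
From Eb4 the diatonic shape gives Eb4 C4 F3 Bb3 C4 F3.

Eb4 C4 F3 Bb3 C4 F3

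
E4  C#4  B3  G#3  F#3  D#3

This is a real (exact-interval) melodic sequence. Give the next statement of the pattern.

Unit = 2 notes; the statements start on E4, B3, F#3, moving down a 4th each time.
From C#3 the exact shape gives C#3 A#2.

C#3 A#2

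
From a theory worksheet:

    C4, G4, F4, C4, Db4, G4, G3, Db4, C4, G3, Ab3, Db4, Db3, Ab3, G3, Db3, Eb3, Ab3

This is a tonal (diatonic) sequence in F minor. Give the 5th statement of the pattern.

Taking 6-note groups, the heads are C4, G3, Db3: the pattern moves down a 4th.
Continuing the starts: Ab2 → Eb2.
From Eb2 the diatonic shape gives Eb2 Bb2 Ab2 Eb2 F2 Bb2.

Eb2 Bb2 Ab2 Eb2 F2 Bb2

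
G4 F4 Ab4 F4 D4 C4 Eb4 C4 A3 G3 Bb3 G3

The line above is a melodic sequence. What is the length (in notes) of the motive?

There are 12 notes; a 4-note unit gives 3 cells:
G4 F4 Ab4 F4 | D4 C4 Eb4 C4 | A3 G3 Bb3 G3
That's a consistent down a 4th shift per cell, and no other grouping gives one.

4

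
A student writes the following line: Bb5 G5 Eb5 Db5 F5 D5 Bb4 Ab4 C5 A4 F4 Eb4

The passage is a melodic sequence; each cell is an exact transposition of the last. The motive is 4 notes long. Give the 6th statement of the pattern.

The 4-note cells begin on Bb5, F5, C5 — each down a 4th from the last.
Extending down a 4th: G4 → D4 → A3.
Statement 6 starts on A3 and keeps the same exact contour: A3 F#3 D3 C3.

A3 F#3 D3 C3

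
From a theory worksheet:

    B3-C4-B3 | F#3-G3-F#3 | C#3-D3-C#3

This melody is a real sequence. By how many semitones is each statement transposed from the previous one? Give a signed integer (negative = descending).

Taking 3-note groups, the heads are B3, F#3, C#3: the pattern moves down a 4th.
B3 to F#3 spans -5 semitones.

-5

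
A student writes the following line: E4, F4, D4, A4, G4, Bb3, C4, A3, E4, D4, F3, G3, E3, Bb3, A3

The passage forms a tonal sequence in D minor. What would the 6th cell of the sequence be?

D2 E2 C2 G2 F2

With a 5-note motive the entries are E4, Bb3, F3, each down a 4th from the previous.
Extending down a 4th: C3 → G2 → D2.
Statement 6 starts on D2 and keeps the same diatonic contour: D2 E2 C2 G2 F2.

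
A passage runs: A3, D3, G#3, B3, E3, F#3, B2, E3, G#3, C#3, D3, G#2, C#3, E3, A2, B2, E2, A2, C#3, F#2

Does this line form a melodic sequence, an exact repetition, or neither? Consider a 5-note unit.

Each 5-note cell is the previous one transposed down a 3rd.

sequence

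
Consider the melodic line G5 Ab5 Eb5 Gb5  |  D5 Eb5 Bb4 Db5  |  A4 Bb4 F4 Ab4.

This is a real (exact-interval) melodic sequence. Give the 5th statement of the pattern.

B3 C4 G3 Bb3

With a 4-note motive the entries are G5, D5, A4, each down a 4th from the previous.
Extending down a 4th: E4 → B3.
Statement 5 starts on B3 and keeps the same exact contour: B3 C4 G3 Bb3.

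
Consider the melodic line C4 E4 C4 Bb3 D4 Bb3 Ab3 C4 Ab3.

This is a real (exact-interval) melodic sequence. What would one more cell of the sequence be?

Gb3 Bb3 Gb3

With a 3-note motive the entries are C4, Bb3, Ab3, each down a 2nd from the previous.
From Gb3 the exact shape gives Gb3 Bb3 Gb3.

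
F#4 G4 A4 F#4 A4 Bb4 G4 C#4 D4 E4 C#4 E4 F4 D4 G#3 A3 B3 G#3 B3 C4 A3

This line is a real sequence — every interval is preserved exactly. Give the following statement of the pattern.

D#3 E3 F#3 D#3 F#3 G3 E3

With a 7-note motive the entries are F#4, C#4, G#3, each down a 4th from the previous.
Statement 4 starts on D#3 and keeps the same exact contour: D#3 E3 F#3 D#3 F#3 G3 E3.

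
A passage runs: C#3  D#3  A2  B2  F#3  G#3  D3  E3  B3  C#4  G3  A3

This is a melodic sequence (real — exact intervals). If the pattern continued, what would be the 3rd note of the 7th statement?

The unit is 4 notes. Position-3 pitches of the 3 shown cells: A2, D3, G3.
Each moves up a 4th. Continuing: C4 → F4 → Bb4 → Eb5.

Eb5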